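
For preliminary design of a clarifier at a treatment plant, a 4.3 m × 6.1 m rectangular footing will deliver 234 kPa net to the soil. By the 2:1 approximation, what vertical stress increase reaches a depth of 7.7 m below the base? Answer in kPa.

By the 2:1 method the load spreads at 1 horizontal : 2 vertical, so at depth z the loaded area has grown by z in each plan dimension:
Δσ = qBL/((B+z)(L+z)) = 234×4.3×6.1/((4.3+7.7)(6.1+7.7)) = 37.064 kPa

Δσ_z ≈ 37.1 kPa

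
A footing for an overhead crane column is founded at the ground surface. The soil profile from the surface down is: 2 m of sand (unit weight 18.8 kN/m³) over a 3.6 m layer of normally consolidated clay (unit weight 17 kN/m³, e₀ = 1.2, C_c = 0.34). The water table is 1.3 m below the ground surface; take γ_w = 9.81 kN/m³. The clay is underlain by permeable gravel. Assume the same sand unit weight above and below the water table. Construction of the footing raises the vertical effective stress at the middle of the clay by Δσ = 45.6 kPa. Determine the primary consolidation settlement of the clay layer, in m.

Mid-depth of clay below the ground surface: z = 2 + 3.6/2 = 3.8 m.
Total vertical stress at mid-clay: σ_v = 18.8×2 + 17×1.8 = 68.2 kPa.
Pore pressure: u = 9.81×(3.8 − 1.3) = 24.525 kPa.
Initial effective stress: σ'_0 = σ_v − u = 68.2 − 24.525 = 43.675 kPa.
Final effective stress: σ'_f = σ'_0 + Δσ = 43.675 + 45.6 = 89.275 kPa.
Normally consolidated clay, so the full stress increment lies on the virgin compression line:
S_c = C_c·H/(1+e₀)·log₁₀(σ'_f/σ'_0) = 0.34×3.6/(1+1.2)×log₁₀(89.275/43.675)
    = 0.55636 × 0.3105 = 0.1727 m

S_c ≈ 0.173 m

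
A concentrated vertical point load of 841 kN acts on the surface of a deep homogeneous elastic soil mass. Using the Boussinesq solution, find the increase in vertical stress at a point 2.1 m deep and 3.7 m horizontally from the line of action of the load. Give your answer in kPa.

Δσ_z ≈ 2.67 kPa

Boussinesq vertical stress below a point load on an elastic half-space:
Δσ_z = 3P/(2πz²) · [1 + (r/z)²]^(−5/2)
r/z = 3.7/2.1 = 1.7619; [1+(r/z)²]^(−5/2) = 0.029302.
Δσ_z = 3×841/(2π×2.1²) × 0.029302 = 91.054 × 0.029302 = 2.668 kPa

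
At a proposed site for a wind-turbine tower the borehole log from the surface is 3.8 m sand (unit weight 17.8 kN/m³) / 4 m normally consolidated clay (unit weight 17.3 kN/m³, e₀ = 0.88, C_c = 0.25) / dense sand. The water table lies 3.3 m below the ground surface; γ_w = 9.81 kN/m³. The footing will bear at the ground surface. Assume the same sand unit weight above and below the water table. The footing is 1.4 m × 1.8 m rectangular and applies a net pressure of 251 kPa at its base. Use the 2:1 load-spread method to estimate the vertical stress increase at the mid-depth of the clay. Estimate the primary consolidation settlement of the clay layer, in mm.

Mid-depth of clay below the ground surface: z = 3.8 + 4/2 = 5.8 m.
Total vertical stress at mid-clay: σ_v = 17.8×3.8 + 17.3×2 = 102.24 kPa.
Pore pressure: u = 9.81×(5.8 − 3.3) = 24.525 kPa.
Initial effective stress: σ'_0 = σ_v − u = 102.24 − 24.525 = 77.715 kPa.
Stress increase at mid-clay by the 2:1 spreading method:
Δσ = qBL/((B+z)(L+z)) = 251×1.4×1.8/((1.4+5.8)(1.8+5.8)) = 11.559 kPa
Final effective stress: σ'_f = σ'_0 + Δσ = 77.715 + 11.559 = 89.274 kPa.
Normally consolidated clay, so the full stress increment lies on the virgin compression line:
S_c = C_c·H/(1+e₀)·log₁₀(σ'_f/σ'_0) = 0.25×4/(1+0.88)×log₁₀(89.274/77.715)
    = 0.53191 × 0.06022 = 0.03203 m

S_c ≈ 32 mm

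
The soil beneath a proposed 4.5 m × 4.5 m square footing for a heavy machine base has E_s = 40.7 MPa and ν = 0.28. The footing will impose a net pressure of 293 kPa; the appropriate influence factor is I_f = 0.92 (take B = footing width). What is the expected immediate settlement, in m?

S_e ≈ 0.0275 m

Immediate (elastic) settlement: S_e = q·B·(1−ν²)/E_s · I_f.
E_s = 40.7 MPa = 40700 kPa.
S_e = 293 × 4.5 × (1 − 0.28²) / 40700 × 0.92
    = 293 × 4.5 × 0.9216 / 40700 × 0.92
    = 0.02747 m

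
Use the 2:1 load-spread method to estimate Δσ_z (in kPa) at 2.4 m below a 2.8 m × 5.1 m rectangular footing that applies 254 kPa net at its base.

By the 2:1 method the load spreads at 1 horizontal : 2 vertical, so at depth z the loaded area has grown by z in each plan dimension:
Δσ = qBL/((B+z)(L+z)) = 254×2.8×5.1/((2.8+2.4)(5.1+2.4)) = 93.003 kPa

Δσ_z ≈ 93 kPa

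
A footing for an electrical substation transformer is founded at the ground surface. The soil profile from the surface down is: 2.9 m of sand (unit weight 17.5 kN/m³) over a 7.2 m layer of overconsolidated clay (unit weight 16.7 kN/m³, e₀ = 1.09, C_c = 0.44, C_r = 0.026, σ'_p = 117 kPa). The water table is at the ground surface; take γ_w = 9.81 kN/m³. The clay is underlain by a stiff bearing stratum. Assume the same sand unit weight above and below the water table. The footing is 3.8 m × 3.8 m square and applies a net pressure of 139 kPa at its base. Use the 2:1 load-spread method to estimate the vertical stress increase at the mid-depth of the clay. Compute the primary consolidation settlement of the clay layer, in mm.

S_c ≈ 13.1 mm

Mid-depth of clay below the ground surface: z = 2.9 + 7.2/2 = 6.5 m.
Total vertical stress at mid-clay: σ_v = 17.5×2.9 + 16.7×3.6 = 110.87 kPa.
Pore pressure: u = 9.81×(6.5 − 0) = 63.765 kPa.
Initial effective stress: σ'_0 = σ_v − u = 110.87 − 63.765 = 47.105 kPa.
Stress increase at mid-clay by the 2:1 spreading method:
Δσ = qBL/((B+z)(L+z)) = 139×3.8×3.8/((3.8+6.5)(3.8+6.5)) = 18.919 kPa
Final effective stress: σ'_f = 47.105 + 18.919 = 66.024 kPa.
σ'_f = 66.024 ≤ σ'_p = 117 kPa, so the clay remains overconsolidated and only the recompression index applies:
S_c = C_r·H/(1+e₀)·log₁₀(σ'_f/σ'_0) = 0.026×7.2/2.09×log₁₀(66.024/47.105)
    = 0.08957 × 0.14663 = 0.01313 m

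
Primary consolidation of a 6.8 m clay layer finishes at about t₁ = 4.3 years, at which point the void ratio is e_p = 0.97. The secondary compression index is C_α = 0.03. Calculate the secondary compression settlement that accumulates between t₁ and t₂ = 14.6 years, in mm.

Secondary compression: S_s = C_α·H/(1+e_p)·log₁₀(t₂/t₁)
S_s = 0.03×6.8/(1+0.97)×log₁₀(14.6/4.3)
    = 0.1036 × 0.5309 = 0.05497 m

S_s ≈ 55 mm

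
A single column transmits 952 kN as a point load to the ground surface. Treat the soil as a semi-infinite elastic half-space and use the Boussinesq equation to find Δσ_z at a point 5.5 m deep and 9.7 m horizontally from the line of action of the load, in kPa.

Δσ_z ≈ 0.439 kPa

Boussinesq vertical stress below a point load on an elastic half-space:
Δσ_z = 3P/(2πz²) · [1 + (r/z)²]^(−5/2)
r/z = 9.7/5.5 = 1.7636; [1+(r/z)²]^(−5/2) = 0.029194.
Δσ_z = 3×952/(2π×5.5²) × 0.029194 = 15.026 × 0.029194 = 0.4387 kPa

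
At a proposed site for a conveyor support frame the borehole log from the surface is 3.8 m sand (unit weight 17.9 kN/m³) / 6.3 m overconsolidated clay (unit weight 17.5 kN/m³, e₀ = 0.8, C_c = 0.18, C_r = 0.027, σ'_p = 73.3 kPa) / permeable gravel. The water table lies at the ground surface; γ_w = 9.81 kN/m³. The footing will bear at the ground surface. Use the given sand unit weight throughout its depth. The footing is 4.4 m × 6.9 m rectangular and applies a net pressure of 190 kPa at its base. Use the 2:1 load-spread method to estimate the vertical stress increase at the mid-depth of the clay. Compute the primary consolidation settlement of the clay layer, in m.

Mid-depth of clay below the ground surface: z = 3.8 + 6.3/2 = 6.95 m.
Total vertical stress at mid-clay: σ_v = 17.9×3.8 + 17.5×3.15 = 123.14 kPa.
Pore pressure: u = 9.81×(6.95 − 0) = 68.18 kPa.
Initial effective stress: σ'_0 = σ_v − u = 123.14 − 68.18 = 54.96 kPa.
Stress increase at mid-clay by the 2:1 spreading method:
Δσ = qBL/((B+z)(L+z)) = 190×4.4×6.9/((4.4+6.95)(6.9+6.95)) = 36.695 kPa
Final effective stress: σ'_f = 54.96 + 36.695 = 91.655 kPa.
σ'_f = 91.655 > σ'_p = 73.3 kPa, so the stress path crosses the preconsolidation pressure — recompression up to σ'_p, then virgin compression beyond:
S_c = H/(1+e₀)·[C_r·log₁₀(σ'_p/σ'_0) + C_c·log₁₀(σ'_f/σ'_p)]
    = 6.3/1.8 × [0.027×log₁₀(73.3/54.96) + 0.18×log₁₀(91.655/73.3)]
    = 3.5 × [0.0033765 + 0.017469] = 0.07296 m

S_c ≈ 0.073 m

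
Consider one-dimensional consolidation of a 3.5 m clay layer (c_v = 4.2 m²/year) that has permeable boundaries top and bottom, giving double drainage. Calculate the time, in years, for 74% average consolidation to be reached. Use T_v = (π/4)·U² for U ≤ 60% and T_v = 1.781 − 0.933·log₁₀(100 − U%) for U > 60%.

t ≈ 0.336 years

Drainage path length: H_d = H/2 = 1.75 m (double drainage).
U > 60%: T_v = 1.781 − 0.933·log₁₀(100 − 74) = 0.46083.
t = T_v·H_d²/c_v = 0.46083×1.75²/4.2 = 0.336 years.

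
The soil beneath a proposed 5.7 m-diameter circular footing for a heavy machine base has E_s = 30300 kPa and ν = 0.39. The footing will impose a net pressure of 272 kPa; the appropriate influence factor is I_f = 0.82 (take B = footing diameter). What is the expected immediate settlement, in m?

Immediate (elastic) settlement: S_e = q·B·(1−ν²)/E_s · I_f.
S_e = 272 × 5.7 × (1 − 0.39²) / 30300 × 0.82
    = 272 × 5.7 × 0.8479 / 30300 × 0.82
    = 0.03558 m

S_e ≈ 0.0356 m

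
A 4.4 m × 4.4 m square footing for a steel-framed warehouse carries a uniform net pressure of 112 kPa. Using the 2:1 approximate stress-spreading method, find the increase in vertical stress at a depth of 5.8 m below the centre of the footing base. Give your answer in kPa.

Δσ_z ≈ 20.8 kPa

By the 2:1 method the load spreads at 1 horizontal : 2 vertical, so at depth z the loaded area has grown by z in each plan dimension:
Δσ = qBL/((B+z)(L+z)) = 112×4.4×4.4/((4.4+5.8)(4.4+5.8)) = 20.841 kPa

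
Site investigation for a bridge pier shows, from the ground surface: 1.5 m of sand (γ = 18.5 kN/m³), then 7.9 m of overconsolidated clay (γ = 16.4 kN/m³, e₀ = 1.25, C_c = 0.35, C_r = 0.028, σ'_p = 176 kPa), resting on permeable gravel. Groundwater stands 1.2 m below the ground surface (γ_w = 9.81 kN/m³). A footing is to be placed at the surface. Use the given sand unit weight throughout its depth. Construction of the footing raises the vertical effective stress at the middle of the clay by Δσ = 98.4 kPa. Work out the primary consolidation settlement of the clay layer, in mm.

S_c ≈ 46 mm

Mid-depth of clay below the ground surface: z = 1.5 + 7.9/2 = 5.45 m.
Total vertical stress at mid-clay: σ_v = 18.5×1.5 + 16.4×3.95 = 92.53 kPa.
Pore pressure: u = 9.81×(5.45 − 1.2) = 41.693 kPa.
Initial effective stress: σ'_0 = σ_v − u = 92.53 − 41.693 = 50.837 kPa.
Final effective stress: σ'_f = 50.837 + 98.4 = 149.24 kPa.
σ'_f = 149.24 ≤ σ'_p = 176 kPa, so the clay remains overconsolidated and only the recompression index applies:
S_c = C_r·H/(1+e₀)·log₁₀(σ'_f/σ'_0) = 0.028×7.9/2.25×log₁₀(149.24/50.837)
    = 0.098311 × 0.46771 = 0.04598 m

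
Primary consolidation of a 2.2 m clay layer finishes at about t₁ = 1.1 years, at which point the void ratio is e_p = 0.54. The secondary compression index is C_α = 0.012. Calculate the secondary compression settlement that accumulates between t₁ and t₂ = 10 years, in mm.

S_s ≈ 16.4 mm

Secondary compression: S_s = C_α·H/(1+e_p)·log₁₀(t₂/t₁)
S_s = 0.012×2.2/(1+0.54)×log₁₀(10/1.1)
    = 0.01714 × 0.9586 = 0.01643 m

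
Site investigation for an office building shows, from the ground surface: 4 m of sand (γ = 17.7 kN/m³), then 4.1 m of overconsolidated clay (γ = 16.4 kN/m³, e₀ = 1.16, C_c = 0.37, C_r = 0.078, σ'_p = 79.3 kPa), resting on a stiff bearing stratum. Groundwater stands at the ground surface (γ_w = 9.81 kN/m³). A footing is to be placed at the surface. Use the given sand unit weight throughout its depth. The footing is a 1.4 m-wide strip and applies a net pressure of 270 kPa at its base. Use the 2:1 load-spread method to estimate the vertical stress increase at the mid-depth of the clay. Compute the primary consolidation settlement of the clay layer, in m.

S_c ≈ 0.094 m

Mid-depth of clay below the ground surface: z = 4 + 4.1/2 = 6.05 m.
Total vertical stress at mid-clay: σ_v = 17.7×4 + 16.4×2.05 = 104.42 kPa.
Pore pressure: u = 9.81×(6.05 − 0) = 59.351 kPa.
Initial effective stress: σ'_0 = σ_v − u = 104.42 − 59.351 = 45.069 kPa.
Stress increase at mid-clay by the 2:1 spreading method:
Δσ = qB/(B+z) = 270×1.4/(1.4+6.05) = 50.738 kPa
Final effective stress: σ'_f = 45.069 + 50.738 = 95.807 kPa.
σ'_f = 95.807 > σ'_p = 79.3 kPa, so the stress path crosses the preconsolidation pressure — recompression up to σ'_p, then virgin compression beyond:
S_c = H/(1+e₀)·[C_r·log₁₀(σ'_p/σ'_0) + C_c·log₁₀(σ'_f/σ'_p)]
    = 4.1/2.16 × [0.078×log₁₀(79.3/45.069) + 0.37×log₁₀(95.807/79.3)]
    = 1.8981 × [0.019141 + 0.030386] = 0.09401 m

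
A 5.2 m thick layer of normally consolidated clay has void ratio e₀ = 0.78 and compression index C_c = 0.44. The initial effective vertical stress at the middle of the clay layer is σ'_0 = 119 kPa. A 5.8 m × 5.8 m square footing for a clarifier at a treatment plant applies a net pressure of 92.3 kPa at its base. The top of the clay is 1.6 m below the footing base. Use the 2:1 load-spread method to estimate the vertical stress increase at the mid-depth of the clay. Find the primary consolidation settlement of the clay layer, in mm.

S_c ≈ 129 mm

Mid-depth of clay below the footing base: z = 1.6 + 5.2/2 = 4.2 m.
Stress increase at mid-clay by the 2:1 spreading method:
Δσ = qBL/((B+z)(L+z)) = 92.3×5.8×5.8/((5.8+4.2)(5.8+4.2)) = 31.05 kPa
Final effective stress: σ'_f = σ'_0 + Δσ = 119 + 31.05 = 150.05 kPa.
Normally consolidated clay, so the full stress increment lies on the virgin compression line:
S_c = C_c·H/(1+e₀)·log₁₀(σ'_f/σ'_0) = 0.44×5.2/(1+0.78)×log₁₀(150.05/119)
    = 1.2854 × 0.10069 = 0.1294 m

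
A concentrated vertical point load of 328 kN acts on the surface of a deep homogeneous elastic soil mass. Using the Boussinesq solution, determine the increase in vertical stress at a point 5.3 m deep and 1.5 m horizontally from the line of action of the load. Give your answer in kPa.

Δσ_z ≈ 4.6 kPa

Boussinesq vertical stress below a point load on an elastic half-space:
Δσ_z = 3P/(2πz²) · [1 + (r/z)²]^(−5/2)
r/z = 1.5/5.3 = 0.28302; [1+(r/z)²]^(−5/2) = 0.82478.
Δσ_z = 3×328/(2π×5.3²) × 0.82478 = 5.5752 × 0.82478 = 4.598 kPa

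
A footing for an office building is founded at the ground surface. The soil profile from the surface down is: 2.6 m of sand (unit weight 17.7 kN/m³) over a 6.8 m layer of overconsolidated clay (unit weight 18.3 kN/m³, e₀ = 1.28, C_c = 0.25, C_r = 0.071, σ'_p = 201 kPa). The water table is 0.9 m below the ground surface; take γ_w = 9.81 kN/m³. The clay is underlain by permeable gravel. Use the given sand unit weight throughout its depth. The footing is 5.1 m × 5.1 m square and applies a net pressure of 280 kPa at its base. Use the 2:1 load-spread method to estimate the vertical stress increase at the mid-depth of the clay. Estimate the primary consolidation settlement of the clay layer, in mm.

S_c ≈ 64.5 mm

Mid-depth of clay below the ground surface: z = 2.6 + 6.8/2 = 6 m.
Total vertical stress at mid-clay: σ_v = 17.7×2.6 + 18.3×3.4 = 108.24 kPa.
Pore pressure: u = 9.81×(6 − 0.9) = 50.031 kPa.
Initial effective stress: σ'_0 = σ_v − u = 108.24 − 50.031 = 58.209 kPa.
Stress increase at mid-clay by the 2:1 spreading method:
Δσ = qBL/((B+z)(L+z)) = 280×5.1×5.1/((5.1+6)(5.1+6)) = 59.109 kPa
Final effective stress: σ'_f = 58.209 + 59.109 = 117.32 kPa.
σ'_f = 117.32 ≤ σ'_p = 201 kPa, so the clay remains overconsolidated and only the recompression index applies:
S_c = C_r·H/(1+e₀)·log₁₀(σ'_f/σ'_0) = 0.071×6.8/2.28×log₁₀(117.32/58.209)
    = 0.21176 × 0.30438 = 0.06445 m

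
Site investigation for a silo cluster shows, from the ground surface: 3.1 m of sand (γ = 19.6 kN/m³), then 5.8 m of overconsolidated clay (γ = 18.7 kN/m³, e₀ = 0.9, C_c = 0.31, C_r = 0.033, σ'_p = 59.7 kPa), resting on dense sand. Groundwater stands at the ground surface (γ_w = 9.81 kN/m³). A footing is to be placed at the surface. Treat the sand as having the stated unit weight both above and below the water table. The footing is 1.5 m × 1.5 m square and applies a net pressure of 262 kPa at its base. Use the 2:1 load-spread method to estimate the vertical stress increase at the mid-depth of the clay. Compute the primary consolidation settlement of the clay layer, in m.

Mid-depth of clay below the ground surface: z = 3.1 + 5.8/2 = 6 m.
Total vertical stress at mid-clay: σ_v = 19.6×3.1 + 18.7×2.9 = 114.99 kPa.
Pore pressure: u = 9.81×(6 − 0) = 58.86 kPa.
Initial effective stress: σ'_0 = σ_v − u = 114.99 − 58.86 = 56.13 kPa.
Stress increase at mid-clay by the 2:1 spreading method:
Δσ = qBL/((B+z)(L+z)) = 262×1.5×1.5/((1.5+6)(1.5+6)) = 10.48 kPa
Final effective stress: σ'_f = 56.13 + 10.48 = 66.61 kPa.
σ'_f = 66.61 > σ'_p = 59.7 kPa, so the stress path crosses the preconsolidation pressure — recompression up to σ'_p, then virgin compression beyond:
S_c = H/(1+e₀)·[C_r·log₁₀(σ'_p/σ'_0) + C_c·log₁₀(σ'_f/σ'_p)]
    = 5.8/1.9 × [0.033×log₁₀(59.7/56.13) + 0.31×log₁₀(66.61/59.7)]
    = 3.0526 × [0.00088372 + 0.014745] = 0.04771 m

S_c ≈ 0.0477 m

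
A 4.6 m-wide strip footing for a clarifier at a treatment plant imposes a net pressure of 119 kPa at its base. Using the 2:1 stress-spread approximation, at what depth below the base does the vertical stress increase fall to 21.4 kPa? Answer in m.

2:1 spreading — at depth z the loaded area has grown by z in each plan dimension:
qB/(B+z) = Δσ_z ⇒ z = qB/Δσ_z − B = 119×4.6/21.4 − 4.6 = 20.98 m

z ≈ 21 m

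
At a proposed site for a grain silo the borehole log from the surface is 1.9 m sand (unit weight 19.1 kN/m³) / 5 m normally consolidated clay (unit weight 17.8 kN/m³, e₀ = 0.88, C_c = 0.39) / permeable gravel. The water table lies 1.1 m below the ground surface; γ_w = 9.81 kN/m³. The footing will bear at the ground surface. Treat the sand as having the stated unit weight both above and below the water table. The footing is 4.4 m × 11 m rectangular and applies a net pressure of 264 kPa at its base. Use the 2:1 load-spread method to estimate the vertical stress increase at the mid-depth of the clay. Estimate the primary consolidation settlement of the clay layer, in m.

S_c ≈ 0.487 m

Mid-depth of clay below the ground surface: z = 1.9 + 5/2 = 4.4 m.
Total vertical stress at mid-clay: σ_v = 19.1×1.9 + 17.8×2.5 = 80.79 kPa.
Pore pressure: u = 9.81×(4.4 − 1.1) = 32.373 kPa.
Initial effective stress: σ'_0 = σ_v − u = 80.79 − 32.373 = 48.417 kPa.
Stress increase at mid-clay by the 2:1 spreading method:
Δσ = qBL/((B+z)(L+z)) = 264×4.4×11/((4.4+4.4)(11+4.4)) = 94.286 kPa
Final effective stress: σ'_f = σ'_0 + Δσ = 48.417 + 94.286 = 142.7 kPa.
Normally consolidated clay, so the full stress increment lies on the virgin compression line:
S_c = C_c·H/(1+e₀)·log₁₀(σ'_f/σ'_0) = 0.39×5/(1+0.88)×log₁₀(142.7/48.417)
    = 1.0372 × 0.46943 = 0.4869 m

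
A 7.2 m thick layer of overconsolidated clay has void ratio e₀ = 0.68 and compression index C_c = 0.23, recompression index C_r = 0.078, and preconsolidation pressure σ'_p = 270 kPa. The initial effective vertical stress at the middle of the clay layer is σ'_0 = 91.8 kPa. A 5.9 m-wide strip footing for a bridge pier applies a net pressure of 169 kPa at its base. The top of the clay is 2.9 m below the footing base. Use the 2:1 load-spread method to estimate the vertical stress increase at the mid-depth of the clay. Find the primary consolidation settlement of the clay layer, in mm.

Mid-depth of clay below the footing base: z = 2.9 + 7.2/2 = 6.5 m.
Stress increase at mid-clay by the 2:1 spreading method:
Δσ = qB/(B+z) = 169×5.9/(5.9+6.5) = 80.411 kPa
Final effective stress: σ'_f = 91.8 + 80.411 = 172.21 kPa.
σ'_f = 172.21 ≤ σ'_p = 270 kPa, so the clay remains overconsolidated and only the recompression index applies:
S_c = C_r·H/(1+e₀)·log₁₀(σ'_f/σ'_0) = 0.078×7.2/1.68×log₁₀(172.21/91.8)
    = 0.33428 × 0.27322 = 0.09133 m

S_c ≈ 91.3 mm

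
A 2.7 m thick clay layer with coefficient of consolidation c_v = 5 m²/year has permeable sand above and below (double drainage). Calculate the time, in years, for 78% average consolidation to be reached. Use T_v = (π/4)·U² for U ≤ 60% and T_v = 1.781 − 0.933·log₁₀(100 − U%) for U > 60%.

t ≈ 0.193 years

Drainage path length: H_d = H/2 = 1.35 m (double drainage).
U > 60%: T_v = 1.781 − 0.933·log₁₀(100 − 78) = 0.52852.
t = T_v·H_d²/c_v = 0.52852×1.35²/5 = 0.1926 years.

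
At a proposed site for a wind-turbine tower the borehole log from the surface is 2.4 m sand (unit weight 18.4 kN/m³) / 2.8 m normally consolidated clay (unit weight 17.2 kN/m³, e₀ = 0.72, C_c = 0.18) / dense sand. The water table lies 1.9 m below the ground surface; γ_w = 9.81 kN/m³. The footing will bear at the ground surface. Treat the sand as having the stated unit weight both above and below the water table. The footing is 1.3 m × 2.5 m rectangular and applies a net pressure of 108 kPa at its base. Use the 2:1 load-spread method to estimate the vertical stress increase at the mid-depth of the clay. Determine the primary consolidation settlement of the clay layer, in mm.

S_c ≈ 25.3 mm

Mid-depth of clay below the ground surface: z = 2.4 + 2.8/2 = 3.8 m.
Total vertical stress at mid-clay: σ_v = 18.4×2.4 + 17.2×1.4 = 68.24 kPa.
Pore pressure: u = 9.81×(3.8 − 1.9) = 18.639 kPa.
Initial effective stress: σ'_0 = σ_v − u = 68.24 − 18.639 = 49.601 kPa.
Stress increase at mid-clay by the 2:1 spreading method:
Δσ = qBL/((B+z)(L+z)) = 108×1.3×2.5/((1.3+3.8)(2.5+3.8)) = 10.924 kPa
Final effective stress: σ'_f = σ'_0 + Δσ = 49.601 + 10.924 = 60.525 kPa.
Normally consolidated clay, so the full stress increment lies on the virgin compression line:
S_c = C_c·H/(1+e₀)·log₁₀(σ'_f/σ'_0) = 0.18×2.8/(1+0.72)×log₁₀(60.525/49.601)
    = 0.29302 × 0.086444 = 0.02533 m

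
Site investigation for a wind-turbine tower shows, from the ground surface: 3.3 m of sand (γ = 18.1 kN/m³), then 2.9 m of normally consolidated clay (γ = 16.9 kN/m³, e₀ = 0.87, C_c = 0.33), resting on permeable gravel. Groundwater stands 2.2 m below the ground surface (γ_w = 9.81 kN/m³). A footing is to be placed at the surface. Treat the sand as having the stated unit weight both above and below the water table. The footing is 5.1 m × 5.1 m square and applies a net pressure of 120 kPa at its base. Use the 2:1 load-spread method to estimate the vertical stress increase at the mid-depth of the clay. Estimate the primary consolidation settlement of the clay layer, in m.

S_c ≈ 0.0964 m

Mid-depth of clay below the ground surface: z = 3.3 + 2.9/2 = 4.75 m.
Total vertical stress at mid-clay: σ_v = 18.1×3.3 + 16.9×1.45 = 84.235 kPa.
Pore pressure: u = 9.81×(4.75 − 2.2) = 25.015 kPa.
Initial effective stress: σ'_0 = σ_v − u = 84.235 − 25.015 = 59.22 kPa.
Stress increase at mid-clay by the 2:1 spreading method:
Δσ = qBL/((B+z)(L+z)) = 120×5.1×5.1/((5.1+4.75)(5.1+4.75)) = 32.17 kPa
Final effective stress: σ'_f = σ'_0 + Δσ = 59.22 + 32.17 = 91.39 kPa.
Normally consolidated clay, so the full stress increment lies on the virgin compression line:
S_c = C_c·H/(1+e₀)·log₁₀(σ'_f/σ'_0) = 0.33×2.9/(1+0.87)×log₁₀(91.39/59.22)
    = 0.51176 × 0.18843 = 0.09643 m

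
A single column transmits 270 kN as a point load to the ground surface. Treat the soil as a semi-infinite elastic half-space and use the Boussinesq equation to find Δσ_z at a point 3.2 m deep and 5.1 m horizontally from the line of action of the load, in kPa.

Δσ_z ≈ 0.534 kPa

Boussinesq vertical stress below a point load on an elastic half-space:
Δσ_z = 3P/(2πz²) · [1 + (r/z)²]^(−5/2)
r/z = 5.1/3.2 = 1.5937; [1+(r/z)²]^(−5/2) = 0.042411.
Δσ_z = 3×270/(2π×3.2²) × 0.042411 = 12.589 × 0.042411 = 0.5339 kPa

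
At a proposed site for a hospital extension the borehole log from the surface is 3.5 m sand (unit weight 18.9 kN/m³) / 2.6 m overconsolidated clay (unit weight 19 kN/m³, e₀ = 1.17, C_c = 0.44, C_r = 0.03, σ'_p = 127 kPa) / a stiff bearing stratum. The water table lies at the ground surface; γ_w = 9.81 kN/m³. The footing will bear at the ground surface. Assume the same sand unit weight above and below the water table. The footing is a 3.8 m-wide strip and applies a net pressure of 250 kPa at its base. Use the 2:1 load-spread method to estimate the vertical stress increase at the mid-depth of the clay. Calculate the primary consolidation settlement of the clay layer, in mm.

Mid-depth of clay below the ground surface: z = 3.5 + 2.6/2 = 4.8 m.
Total vertical stress at mid-clay: σ_v = 18.9×3.5 + 19×1.3 = 90.85 kPa.
Pore pressure: u = 9.81×(4.8 − 0) = 47.088 kPa.
Initial effective stress: σ'_0 = σ_v − u = 90.85 − 47.088 = 43.762 kPa.
Stress increase at mid-clay by the 2:1 spreading method:
Δσ = qB/(B+z) = 250×3.8/(3.8+4.8) = 110.47 kPa
Final effective stress: σ'_f = 43.762 + 110.47 = 154.23 kPa.
σ'_f = 154.23 > σ'_p = 127 kPa, so the stress path crosses the preconsolidation pressure — recompression up to σ'_p, then virgin compression beyond:
S_c = H/(1+e₀)·[C_r·log₁₀(σ'_p/σ'_0) + C_c·log₁₀(σ'_f/σ'_p)]
    = 2.6/2.17 × [0.03×log₁₀(127/43.762) + 0.44×log₁₀(154.23/127)]
    = 1.1982 × [0.013881 + 0.037121] = 0.06111 m

S_c ≈ 61.1 mm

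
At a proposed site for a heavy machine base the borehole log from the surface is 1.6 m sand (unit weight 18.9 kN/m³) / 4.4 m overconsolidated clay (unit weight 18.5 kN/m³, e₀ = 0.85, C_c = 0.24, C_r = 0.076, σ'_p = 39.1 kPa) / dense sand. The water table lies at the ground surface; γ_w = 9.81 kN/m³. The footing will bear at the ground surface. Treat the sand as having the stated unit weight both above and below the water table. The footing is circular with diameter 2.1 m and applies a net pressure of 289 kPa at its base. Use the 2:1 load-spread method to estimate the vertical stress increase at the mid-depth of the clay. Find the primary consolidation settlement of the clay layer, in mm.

S_c ≈ 157 mm

Mid-depth of clay below the ground surface: z = 1.6 + 4.4/2 = 3.8 m.
Total vertical stress at mid-clay: σ_v = 18.9×1.6 + 18.5×2.2 = 70.94 kPa.
Pore pressure: u = 9.81×(3.8 − 0) = 37.278 kPa.
Initial effective stress: σ'_0 = σ_v − u = 70.94 − 37.278 = 33.662 kPa.
Stress increase at mid-clay by the 2:1 spreading method:
Δσ ≈ qD²/(D+z)² = 289×2.1²/(2.1+3.8)² = 36.613 kPa
Final effective stress: σ'_f = 33.662 + 36.613 = 70.275 kPa.
σ'_f = 70.275 > σ'_p = 39.1 kPa, so the stress path crosses the preconsolidation pressure — recompression up to σ'_p, then virgin compression beyond:
S_c = H/(1+e₀)·[C_r·log₁₀(σ'_p/σ'_0) + C_c·log₁₀(σ'_f/σ'_p)]
    = 4.4/1.85 × [0.076×log₁₀(39.1/33.662) + 0.24×log₁₀(70.275/39.1)]
    = 2.3784 × [0.0049428 + 0.06111] = 0.1571 m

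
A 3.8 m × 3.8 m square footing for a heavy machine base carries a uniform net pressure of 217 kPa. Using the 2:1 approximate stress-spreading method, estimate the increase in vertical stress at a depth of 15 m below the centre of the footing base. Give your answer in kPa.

Δσ_z ≈ 8.87 kPa

By the 2:1 method the load spreads at 1 horizontal : 2 vertical, so at depth z the loaded area has grown by z in each plan dimension:
Δσ = qBL/((B+z)(L+z)) = 217×3.8×3.8/((3.8+15)(3.8+15)) = 8.8657 kPa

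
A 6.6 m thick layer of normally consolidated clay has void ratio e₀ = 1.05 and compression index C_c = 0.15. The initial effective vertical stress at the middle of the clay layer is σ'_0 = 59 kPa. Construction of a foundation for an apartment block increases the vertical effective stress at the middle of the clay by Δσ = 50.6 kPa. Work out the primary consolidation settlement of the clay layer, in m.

Final effective stress: σ'_f = σ'_0 + Δσ = 59 + 50.6 = 109.6 kPa.
Normally consolidated clay, so the full stress increment lies on the virgin compression line:
S_c = C_c·H/(1+e₀)·log₁₀(σ'_f/σ'_0) = 0.15×6.6/(1+1.05)×log₁₀(109.6/59)
    = 0.48293 × 0.26896 = 0.1299 m

S_c ≈ 0.13 m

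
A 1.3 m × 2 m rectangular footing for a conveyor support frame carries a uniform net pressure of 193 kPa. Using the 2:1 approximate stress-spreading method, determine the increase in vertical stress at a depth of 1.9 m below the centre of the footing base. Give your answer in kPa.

By the 2:1 method the load spreads at 1 horizontal : 2 vertical, so at depth z the loaded area has grown by z in each plan dimension:
Δσ = qBL/((B+z)(L+z)) = 193×1.3×2/((1.3+1.9)(2+1.9)) = 40.208 kPa

Δσ_z ≈ 40.2 kPa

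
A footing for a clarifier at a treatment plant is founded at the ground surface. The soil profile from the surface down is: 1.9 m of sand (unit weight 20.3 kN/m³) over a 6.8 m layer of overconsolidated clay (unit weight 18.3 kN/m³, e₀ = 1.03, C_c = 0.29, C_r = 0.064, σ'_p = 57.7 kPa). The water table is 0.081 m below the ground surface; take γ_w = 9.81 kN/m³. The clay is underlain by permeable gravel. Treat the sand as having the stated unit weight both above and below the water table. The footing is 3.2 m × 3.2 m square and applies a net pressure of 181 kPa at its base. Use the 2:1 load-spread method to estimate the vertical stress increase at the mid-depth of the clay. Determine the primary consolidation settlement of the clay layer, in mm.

S_c ≈ 126 mm

Mid-depth of clay below the ground surface: z = 1.9 + 6.8/2 = 5.3 m.
Total vertical stress at mid-clay: σ_v = 20.3×1.9 + 18.3×3.4 = 100.79 kPa.
Pore pressure: u = 9.81×(5.3 − 0.081) = 51.198 kPa.
Initial effective stress: σ'_0 = σ_v − u = 100.79 − 51.198 = 49.592 kPa.
Stress increase at mid-clay by the 2:1 spreading method:
Δσ = qBL/((B+z)(L+z)) = 181×3.2×3.2/((3.2+5.3)(3.2+5.3)) = 25.653 kPa
Final effective stress: σ'_f = 49.592 + 25.653 = 75.245 kPa.
σ'_f = 75.245 > σ'_p = 57.7 kPa, so the stress path crosses the preconsolidation pressure — recompression up to σ'_p, then virgin compression beyond:
S_c = H/(1+e₀)·[C_r·log₁₀(σ'_p/σ'_0) + C_c·log₁₀(σ'_f/σ'_p)]
    = 6.8/2.03 × [0.064×log₁₀(57.7/49.592) + 0.29×log₁₀(75.245/57.7)]
    = 3.3498 × [0.0042089 + 0.033438] = 0.1261 m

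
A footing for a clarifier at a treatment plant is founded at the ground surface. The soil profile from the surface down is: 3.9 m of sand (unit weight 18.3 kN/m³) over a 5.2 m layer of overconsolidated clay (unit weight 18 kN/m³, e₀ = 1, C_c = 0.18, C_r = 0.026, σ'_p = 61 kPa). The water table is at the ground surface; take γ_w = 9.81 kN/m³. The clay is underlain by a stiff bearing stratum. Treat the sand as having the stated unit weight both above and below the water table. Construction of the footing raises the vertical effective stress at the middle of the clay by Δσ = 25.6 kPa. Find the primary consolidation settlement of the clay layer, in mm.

Mid-depth of clay below the ground surface: z = 3.9 + 5.2/2 = 6.5 m.
Total vertical stress at mid-clay: σ_v = 18.3×3.9 + 18×2.6 = 118.17 kPa.
Pore pressure: u = 9.81×(6.5 − 0) = 63.765 kPa.
Initial effective stress: σ'_0 = σ_v − u = 118.17 − 63.765 = 54.405 kPa.
Final effective stress: σ'_f = 54.405 + 25.6 = 80.005 kPa.
σ'_f = 80.005 > σ'_p = 61 kPa, so the stress path crosses the preconsolidation pressure — recompression up to σ'_p, then virgin compression beyond:
S_c = H/(1+e₀)·[C_r·log₁₀(σ'_p/σ'_0) + C_c·log₁₀(σ'_f/σ'_p)]
    = 5.2/2 × [0.026×log₁₀(61/54.405) + 0.18×log₁₀(80.005/61)]
    = 2.6 × [0.001292 + 0.021202] = 0.05848 m

S_c ≈ 58.5 mm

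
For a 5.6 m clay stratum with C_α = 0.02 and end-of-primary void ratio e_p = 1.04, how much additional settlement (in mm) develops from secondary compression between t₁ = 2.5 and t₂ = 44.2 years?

S_s ≈ 68.5 mm

Secondary compression: S_s = C_α·H/(1+e_p)·log₁₀(t₂/t₁)
S_s = 0.02×5.6/(1+1.04)×log₁₀(44.2/2.5)
    = 0.0549 × 1.247 = 0.06849 m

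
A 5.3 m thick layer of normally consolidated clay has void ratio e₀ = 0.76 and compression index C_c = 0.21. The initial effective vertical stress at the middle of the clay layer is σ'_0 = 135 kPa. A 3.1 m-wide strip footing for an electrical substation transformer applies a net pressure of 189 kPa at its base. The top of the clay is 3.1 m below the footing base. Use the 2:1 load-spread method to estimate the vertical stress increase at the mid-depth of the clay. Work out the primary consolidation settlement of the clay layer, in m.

S_c ≈ 0.11 m

Mid-depth of clay below the footing base: z = 3.1 + 5.3/2 = 5.75 m.
Stress increase at mid-clay by the 2:1 spreading method:
Δσ = qB/(B+z) = 189×3.1/(3.1+5.75) = 66.203 kPa
Final effective stress: σ'_f = σ'_0 + Δσ = 135 + 66.203 = 201.2 kPa.
Normally consolidated clay, so the full stress increment lies on the virgin compression line:
S_c = C_c·H/(1+e₀)·log₁₀(σ'_f/σ'_0) = 0.21×5.3/(1+0.76)×log₁₀(201.2/135)
    = 0.63239 × 0.17329 = 0.1096 m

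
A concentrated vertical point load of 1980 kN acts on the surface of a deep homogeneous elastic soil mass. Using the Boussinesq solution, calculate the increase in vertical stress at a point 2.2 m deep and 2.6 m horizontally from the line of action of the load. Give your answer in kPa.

Boussinesq vertical stress below a point load on an elastic half-space:
Δσ_z = 3P/(2πz²) · [1 + (r/z)²]^(−5/2)
r/z = 2.6/2.2 = 1.1818; [1+(r/z)²]^(−5/2) = 0.11245.
Δσ_z = 3×1980/(2π×2.2²) × 0.11245 = 195.33 × 0.11245 = 21.96 kPa

Δσ_z ≈ 22 kPa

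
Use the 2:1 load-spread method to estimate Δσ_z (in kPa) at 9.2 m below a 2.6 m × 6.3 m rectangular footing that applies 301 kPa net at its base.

Δσ_z ≈ 27 kPa

By the 2:1 method the load spreads at 1 horizontal : 2 vertical, so at depth z the loaded area has grown by z in each plan dimension:
Δσ = qBL/((B+z)(L+z)) = 301×2.6×6.3/((2.6+9.2)(6.3+9.2)) = 26.957 kPa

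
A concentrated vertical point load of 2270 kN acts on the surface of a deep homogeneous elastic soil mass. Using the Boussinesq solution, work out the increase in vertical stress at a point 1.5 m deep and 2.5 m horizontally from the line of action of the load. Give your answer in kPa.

Boussinesq vertical stress below a point load on an elastic half-space:
Δσ_z = 3P/(2πz²) · [1 + (r/z)²]^(−5/2)
r/z = 2.5/1.5 = 1.6667; [1+(r/z)²]^(−5/2) = 0.03605.
Δσ_z = 3×2270/(2π×1.5²) × 0.03605 = 481.71 × 0.03605 = 17.37 kPa

Δσ_z ≈ 17.4 kPa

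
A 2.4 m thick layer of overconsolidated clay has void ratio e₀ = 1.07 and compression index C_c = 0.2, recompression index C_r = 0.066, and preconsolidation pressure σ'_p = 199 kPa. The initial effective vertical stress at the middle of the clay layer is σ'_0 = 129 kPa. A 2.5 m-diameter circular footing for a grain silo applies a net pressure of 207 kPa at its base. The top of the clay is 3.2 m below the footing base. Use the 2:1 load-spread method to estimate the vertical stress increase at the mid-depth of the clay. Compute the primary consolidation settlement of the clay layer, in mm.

S_c ≈ 6.35 mm

Mid-depth of clay below the footing base: z = 3.2 + 2.4/2 = 4.4 m.
Stress increase at mid-clay by the 2:1 spreading method:
Δσ ≈ qD²/(D+z)² = 207×2.5²/(2.5+4.4)² = 27.174 kPa
Final effective stress: σ'_f = 129 + 27.174 = 156.17 kPa.
σ'_f = 156.17 ≤ σ'_p = 199 kPa, so the clay remains overconsolidated and only the recompression index applies:
S_c = C_r·H/(1+e₀)·log₁₀(σ'_f/σ'_0) = 0.066×2.4/2.07×log₁₀(156.17/129)
    = 0.07652 × 0.083008 = 0.006352 m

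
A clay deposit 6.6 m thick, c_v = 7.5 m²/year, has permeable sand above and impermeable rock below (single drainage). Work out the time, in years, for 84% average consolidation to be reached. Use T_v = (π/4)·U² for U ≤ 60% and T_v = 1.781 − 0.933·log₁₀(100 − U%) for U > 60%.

Drainage path length: H_d = H = 6.6 m (single drainage).
U > 60%: T_v = 1.781 − 0.933·log₁₀(100 − 84) = 0.65756.
t = T_v·H_d²/c_v = 0.65756×6.6²/7.5 = 3.819 years.

t ≈ 3.82 years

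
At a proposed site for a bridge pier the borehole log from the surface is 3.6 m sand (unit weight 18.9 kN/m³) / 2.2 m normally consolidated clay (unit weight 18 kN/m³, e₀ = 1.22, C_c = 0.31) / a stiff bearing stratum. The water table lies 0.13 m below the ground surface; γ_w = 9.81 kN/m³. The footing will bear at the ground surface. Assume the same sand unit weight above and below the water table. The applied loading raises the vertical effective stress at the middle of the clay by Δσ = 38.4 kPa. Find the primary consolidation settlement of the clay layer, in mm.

Mid-depth of clay below the ground surface: z = 3.6 + 2.2/2 = 4.7 m.
Total vertical stress at mid-clay: σ_v = 18.9×3.6 + 18×1.1 = 87.84 kPa.
Pore pressure: u = 9.81×(4.7 − 0.13) = 44.832 kPa.
Initial effective stress: σ'_0 = σ_v − u = 87.84 − 44.832 = 43.008 kPa.
Final effective stress: σ'_f = σ'_0 + Δσ = 43.008 + 38.4 = 81.408 kPa.
Normally consolidated clay, so the full stress increment lies on the virgin compression line:
S_c = C_c·H/(1+e₀)·log₁₀(σ'_f/σ'_0) = 0.31×2.2/(1+1.22)×log₁₀(81.408/43.008)
    = 0.30721 × 0.27712 = 0.08513 m

S_c ≈ 85.1 mm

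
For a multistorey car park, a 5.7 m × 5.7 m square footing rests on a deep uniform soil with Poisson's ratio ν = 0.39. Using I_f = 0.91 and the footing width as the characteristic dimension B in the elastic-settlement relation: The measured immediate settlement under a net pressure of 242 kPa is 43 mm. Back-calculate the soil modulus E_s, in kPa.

E_s ≈ 24800 kPa

S_e = q·B·(1−ν²)/E_s · I_f  ⇒  E_s = q·B·(1−ν²)·I_f / S_e.
E_s = 242 × 5.7 × 0.8479 × 0.91 / 0.043 = 24750 kPa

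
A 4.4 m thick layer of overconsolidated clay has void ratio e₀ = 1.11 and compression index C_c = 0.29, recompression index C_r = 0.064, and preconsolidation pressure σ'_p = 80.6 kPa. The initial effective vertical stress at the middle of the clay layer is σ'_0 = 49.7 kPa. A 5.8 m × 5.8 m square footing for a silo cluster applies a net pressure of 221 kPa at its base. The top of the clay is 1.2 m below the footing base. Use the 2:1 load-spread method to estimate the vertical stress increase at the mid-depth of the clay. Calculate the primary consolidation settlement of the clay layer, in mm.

S_c ≈ 168 mm

Mid-depth of clay below the footing base: z = 1.2 + 4.4/2 = 3.4 m.
Stress increase at mid-clay by the 2:1 spreading method:
Δσ = qBL/((B+z)(L+z)) = 221×5.8×5.8/((5.8+3.4)(5.8+3.4)) = 87.836 kPa
Final effective stress: σ'_f = 49.7 + 87.836 = 137.54 kPa.
σ'_f = 137.54 > σ'_p = 80.6 kPa, so the stress path crosses the preconsolidation pressure — recompression up to σ'_p, then virgin compression beyond:
S_c = H/(1+e₀)·[C_r·log₁₀(σ'_p/σ'_0) + C_c·log₁₀(σ'_f/σ'_p)]
    = 4.4/2.11 × [0.064×log₁₀(80.6/49.7) + 0.29×log₁₀(137.54/80.6)]
    = 2.0853 × [0.013439 + 0.067307] = 0.1684 m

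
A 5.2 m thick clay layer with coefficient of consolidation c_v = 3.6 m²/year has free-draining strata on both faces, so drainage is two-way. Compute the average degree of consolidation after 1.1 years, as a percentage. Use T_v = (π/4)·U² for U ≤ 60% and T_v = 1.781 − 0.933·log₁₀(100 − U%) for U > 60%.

U ≈ 80.9 %

Drainage path length: H_d = H/2 = 2.6 m (double drainage).
T_v = c_v·t/H_d² = 3.6×1.1/2.6² = 0.5858.
T_v = 0.5858 corresponds to the U > 60% branch:
U = 1 − 10^((1.781 − T_v)/0.933)/100 = 0.809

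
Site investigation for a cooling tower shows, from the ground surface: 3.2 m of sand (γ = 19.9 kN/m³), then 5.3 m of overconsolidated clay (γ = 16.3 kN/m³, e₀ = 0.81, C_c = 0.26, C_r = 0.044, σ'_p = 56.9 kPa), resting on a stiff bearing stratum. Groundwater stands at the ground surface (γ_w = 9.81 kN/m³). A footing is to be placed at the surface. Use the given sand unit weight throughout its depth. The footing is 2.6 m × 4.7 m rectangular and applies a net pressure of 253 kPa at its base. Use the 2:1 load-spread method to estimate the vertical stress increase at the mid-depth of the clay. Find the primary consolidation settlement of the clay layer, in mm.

S_c ≈ 137 mm

Mid-depth of clay below the ground surface: z = 3.2 + 5.3/2 = 5.85 m.
Total vertical stress at mid-clay: σ_v = 19.9×3.2 + 16.3×2.65 = 106.88 kPa.
Pore pressure: u = 9.81×(5.85 − 0) = 57.389 kPa.
Initial effective stress: σ'_0 = σ_v − u = 106.88 − 57.389 = 49.491 kPa.
Stress increase at mid-clay by the 2:1 spreading method:
Δσ = qBL/((B+z)(L+z)) = 253×2.6×4.7/((2.6+5.85)(4.7+5.85)) = 34.68 kPa
Final effective stress: σ'_f = 49.491 + 34.68 = 84.171 kPa.
σ'_f = 84.171 > σ'_p = 56.9 kPa, so the stress path crosses the preconsolidation pressure — recompression up to σ'_p, then virgin compression beyond:
S_c = H/(1+e₀)·[C_r·log₁₀(σ'_p/σ'_0) + C_c·log₁₀(σ'_f/σ'_p)]
    = 5.3/1.81 × [0.044×log₁₀(56.9/49.491) + 0.26×log₁₀(84.171/56.9)]
    = 2.9282 × [0.0026658 + 0.044213] = 0.1373 m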